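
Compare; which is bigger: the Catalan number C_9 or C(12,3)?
C_9

Reasoning: C_9 = C(18,9)/(9+1) = 48,620/10 = 4,862; C(12,3) = 220.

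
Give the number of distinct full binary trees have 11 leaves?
16,796

Solution: Using the Catalan number formula: C_n = C(2n, n) / (n+1)
C_10 = C(20, 10) / (10+1)
     = 184756 / 11
     = 16,796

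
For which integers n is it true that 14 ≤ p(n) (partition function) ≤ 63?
7, 8, 9, 10, 11

Reasoning: Tabulating p(n) via p(n) = p(n−1) + p(n−2) − p(n−5) − p(n−7) + …: p(6)=11; p(7)=15; p(8)=22; p(9)=30; p(10)=42; p(11)=56; p(12)=77. So valid n = 7, 8, 9, 10, 11.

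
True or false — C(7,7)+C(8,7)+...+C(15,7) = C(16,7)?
False

Working:
Hockey stick identity gives Σ = C(16,8) = 12,870; RHS C(16,7) = 11,440.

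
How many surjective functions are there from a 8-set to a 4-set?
40,824

Onto functions = 4! × S(8,4)
First compute S(8,4) via recurrence:
Using the Stirling recurrence: S(n,k) = k·S(n-1,k) + S(n-1,k-1)
S(8,4) = 4·S(7,4) + S(7,3)
         = 4·350 + 301
         = 1400 + 301
         = 1,701
Then: 24 × 1701 = 40,824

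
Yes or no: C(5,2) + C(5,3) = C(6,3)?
Yes

Solution: Pascal's identity: LHS = 10 + 10 = 20; RHS = C(6,3) = 20. Both sides agree, so the statement holds.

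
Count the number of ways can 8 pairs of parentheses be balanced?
1,430

Solution: Using the Catalan number formula: C_n = C(2n, n) / (n+1)
C_8 = C(16, 8) / (8+1)
     = 12870 / 9
     = 1,430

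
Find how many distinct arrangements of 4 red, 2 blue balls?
15
Multinomial: 6!/(4! × 2!) = 15.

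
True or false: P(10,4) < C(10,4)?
False

Reasoning: P(10,4) = 5,040 and C(10,4) = 210; P(n,r) = r! × C(n,r) so P > C whenever r ≥ 2.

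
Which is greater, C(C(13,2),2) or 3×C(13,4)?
C(C(13,2),2)

Working:
C(C(13,2),2)=3,003, 3×C(13,4)=2,145.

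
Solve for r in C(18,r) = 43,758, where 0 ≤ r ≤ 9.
8

Explanation: C(18,r) is increasing for 0 ≤ r ≤ 9. Stepping up (C(18,r+1) = C(18,r)·(18−r)/(r+1)): C(18,1) = 18, C(18,2) = 153, C(18,3) = 816, C(18,4) = 3,060, C(18,5) = 8,568, C(18,6) = 18,564, C(18,7) = 31,824, C(18,8) = 43,758 ✓. So r = 8.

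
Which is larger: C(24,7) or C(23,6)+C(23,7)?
Equal

Explanation: By Pascal's identity: C(24,7) = C(23,6)+C(23,7) = 346,104. Equal.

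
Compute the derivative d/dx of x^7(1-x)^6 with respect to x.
7x^6(1-x)^6 - 6x^7(1-x)^5

Reasoning: Product rule: 7x^{6}(1-x)^{6} + x^7·(-6)(1-x)^{5}.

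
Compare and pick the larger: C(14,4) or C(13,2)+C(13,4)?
C(14,4)

C(14,4)=1,001; C(13,2)+C(13,4)=78+715=793.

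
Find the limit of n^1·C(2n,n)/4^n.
∞

Solution: C(2n,n) ~ 4^n/√(πn), so n^1·C(2n,n)/4^n ~ n^(1 − 1/2)/√π → ∞.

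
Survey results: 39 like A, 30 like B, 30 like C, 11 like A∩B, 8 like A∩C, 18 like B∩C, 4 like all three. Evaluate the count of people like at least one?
66

Working:
|A∪B∪C| = 39+30+30-11-8-18+4 = 66.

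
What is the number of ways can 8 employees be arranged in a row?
40,320

Solution: Arrangements of 8 distinct objects: 8! = 40,320.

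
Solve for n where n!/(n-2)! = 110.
11

Reasoning: n!/(n-2)! = n×(n-1), a product of 2 consecutive integers ≈ (n−0.5)^2. 110^(1/2) + 0.5 ≈ 11.0; check n = 11: 11×10 = 110 ✓. So n = 11.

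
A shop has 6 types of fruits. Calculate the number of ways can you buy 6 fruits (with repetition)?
Stars and bars: C(6+6-1, 6) = C(11, 6) = 462.

Answer: 462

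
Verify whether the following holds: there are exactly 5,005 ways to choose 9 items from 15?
True

Explanation: C(15,9) = 5,005.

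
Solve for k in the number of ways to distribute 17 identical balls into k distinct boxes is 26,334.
Stars and bars: the count is C(17+k−1, k−1), increasing in k. k=4: C(20,3) = 1,140, k=5: C(21,4) = 5,985, k=6: C(22,5) = 26,334 ✓. So k = 6.

Answer: 6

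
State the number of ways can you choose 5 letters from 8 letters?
56

Explanation: C(8,5) = 8! / (5! × (8-5)!)
         = 8! / (5! × 3!)
         = 56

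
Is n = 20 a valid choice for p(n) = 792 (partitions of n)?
No

Explanation: Pentagonal recurrence p(n) = p(n−1) + p(n−2) − p(n−5) − p(n−7) + …: p(20) = p(19) + p(18) − p(15) − p(13) + p(8) + p(5) = 490 + 385 − 176 − 101 + 22 + 7 = 627, which does not equal 792.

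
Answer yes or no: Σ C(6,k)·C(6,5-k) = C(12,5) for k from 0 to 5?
Vandermonde's identity gives C(12,5) = 792; RHS C(12,5) = 792.

Answer: Yes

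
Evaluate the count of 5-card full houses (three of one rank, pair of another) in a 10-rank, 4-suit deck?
Triple rank: 10. Triple suits: C(4,3)=4. Pair rank: 9. Pair suits: C(4,2)=6. Total: 2,160.
Final answer: 2,160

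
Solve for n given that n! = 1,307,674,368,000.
n! is strictly increasing. 13! = 6,227,020,800, 14! = 87,178,291,200, 15! = 1,307,674,368,000 ✓. So n = 15.
Final answer: 15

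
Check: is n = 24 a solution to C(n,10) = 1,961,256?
C(24,10) = 24·23·22·21·20·19·18·17·16·15/10! = 7,117,005,772,800/3,628,800 = 1,961,256, which equals 1,961,256.
Final answer: Yes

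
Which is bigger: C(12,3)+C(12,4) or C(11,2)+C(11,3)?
C(12,3)+C(12,4)

Solution: First=715, Second=220.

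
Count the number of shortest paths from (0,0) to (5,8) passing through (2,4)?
525
To (2,4): C(6,2)=15. From there: C(7,3)=35. Total: 525.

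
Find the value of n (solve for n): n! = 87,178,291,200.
14
n! is strictly increasing. 12! = 479,001,600, 13! = 6,227,020,800, 14! = 87,178,291,200 ✓. So n = 14.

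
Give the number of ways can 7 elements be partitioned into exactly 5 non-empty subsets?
140

Solution: This equals S(7,5), the Stirling number of the 2nd kind.
Using the Stirling recurrence: S(n,k) = k·S(n-1,k) + S(n-1,k-1)
S(7,5) = 5·S(6,5) + S(6,4)
         = 5·15 + 65
         = 75 + 65
         = 140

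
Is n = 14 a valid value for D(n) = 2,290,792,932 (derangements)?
No

D(14) = (14-1)·[D(13) + D(12)] = 13·[2,290,792,932 + 176,214,841] = 32,071,101,049, which does not equal 2,290,792,932.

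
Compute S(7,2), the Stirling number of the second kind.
63

Reasoning: Using the Stirling recurrence: S(n,k) = k·S(n-1,k) + S(n-1,k-1)
S(7,2) = 2·S(6,2) + S(6,1)
         = 2·31 + 1
         = 62 + 1
         = 63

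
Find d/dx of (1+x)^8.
8(1+x)^7

Solution: Using the power rule: d/dx (1+x)^8 = 8(1+x)^{7}.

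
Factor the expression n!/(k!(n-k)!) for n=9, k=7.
C(9,7) = 36

Solution: This is the binomial coefficient C(9,7) = 36.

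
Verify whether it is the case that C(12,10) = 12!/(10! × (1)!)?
False

Explanation: The correct denominator is 10!×2!, giving C(12,10) = 66; the stated RHS is 12!/(10!×1!) = 132 ≠ 66, so the statement does not hold.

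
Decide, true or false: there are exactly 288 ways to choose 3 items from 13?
C(13,3) = 286 ≠ 288.

Answer: False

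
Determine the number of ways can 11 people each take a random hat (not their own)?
Using D(n) = (n-1)[D(n-1) + D(n-2)]:
D(11) = (11-1) × [D(10) + D(9)]
      = 10 × [1334961 + 133496]
      = 10 × 1468457
      = 14,684,570

Answer: 14,684,570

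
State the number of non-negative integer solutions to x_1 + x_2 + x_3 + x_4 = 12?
455

C(12+4-1, 4-1) = 455.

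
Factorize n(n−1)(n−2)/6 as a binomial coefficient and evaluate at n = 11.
n(n−1)(n−2)/6 = n!/(3!(n−3)!) = C(n,3). At n = 11: C(11,3) = 165.

Answer: C(n,3); C(11,3) = 165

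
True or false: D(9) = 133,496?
True

Derangements of 9 elements: D(9) = (9-1)·[D(8) + D(7)] = 8·[14,833 + 1,854] = 133,496.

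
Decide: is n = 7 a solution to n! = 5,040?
Yes

Reasoning: 7! = 7·6! = 7·720 = 5,040, which equals 5,040.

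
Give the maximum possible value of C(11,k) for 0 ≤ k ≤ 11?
Maximum at k = 5 or k = 6: C(11,5) = 462.
Final answer: 462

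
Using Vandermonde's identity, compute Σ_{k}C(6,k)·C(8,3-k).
364

= C(6+8,3) = C(14,3) = 364.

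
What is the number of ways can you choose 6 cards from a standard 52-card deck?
20,358,520

Explanation: C(52,6) = 20,358,520.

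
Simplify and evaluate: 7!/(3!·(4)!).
35

Explanation: This is C(7,3) = 35.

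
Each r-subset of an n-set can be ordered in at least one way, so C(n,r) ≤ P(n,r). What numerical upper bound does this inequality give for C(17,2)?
P(17,2) = 17·16 = 272, so C(17,2) ≤ 272. (The bound is loose by a factor of 2! = 2: C(17,2) = 272/2 = 136.)

Answer: 272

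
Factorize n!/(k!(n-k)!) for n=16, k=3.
C(16,3) = 560
This is the binomial coefficient C(16,3) = 560.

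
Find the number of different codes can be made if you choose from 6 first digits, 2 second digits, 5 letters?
60

Solution: By the multiplication principle: 6 × 2 × 5 = 60.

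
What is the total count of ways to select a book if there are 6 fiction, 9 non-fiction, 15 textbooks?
By the addition principle: 6 + 9 + 15 = 30.
Final answer: 30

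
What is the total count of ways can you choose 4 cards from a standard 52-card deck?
270,725

Working:
C(52,4) = 270,725.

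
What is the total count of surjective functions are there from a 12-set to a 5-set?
165,528,000

Solution: Onto functions = 5! × S(12,5)
First compute S(12,5) via recurrence:
Using the Stirling recurrence: S(n,k) = k·S(n-1,k) + S(n-1,k-1)
S(12,5) = 5·S(11,5) + S(11,4)
         = 5·246730 + 145750
         = 1233650 + 145750
         = 1,379,400
Then: 120 × 1379400 = 165,528,000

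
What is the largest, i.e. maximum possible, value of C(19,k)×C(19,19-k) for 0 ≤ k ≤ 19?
8,533,694,884

Solution: C(19,k)·C(19,19-k) = C(19,k)², maximised at the centre k = 9: C(19,9)² = 8,533,694,884.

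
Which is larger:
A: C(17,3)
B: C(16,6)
B
A=C(17,3)=680, B=C(16,6)=8,008.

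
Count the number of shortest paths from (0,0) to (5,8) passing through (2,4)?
525

Working:
To (2,4): C(6,2)=15. From there: C(7,3)=35. Total: 525.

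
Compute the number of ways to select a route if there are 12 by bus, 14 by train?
By the addition principle: 12 + 14 = 26.
Final answer: 26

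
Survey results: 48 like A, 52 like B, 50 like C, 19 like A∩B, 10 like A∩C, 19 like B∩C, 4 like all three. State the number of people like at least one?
106

|A∪B∪C| = 48+52+50-19-10-19+4 = 106.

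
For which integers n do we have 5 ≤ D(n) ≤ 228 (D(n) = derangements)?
4, 5

Solution: Using D(n) = (n−1)[D(n−1) + D(n−2)] with D(1)=0, D(2)=1: D(3)=2; D(4)=9; D(5)=44; D(6)=265. So valid n = 4, 5.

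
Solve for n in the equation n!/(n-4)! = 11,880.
12

n!/(n-4)! = n×(n-1)×(n-2)×(n-3), a product of 4 consecutive integers ≈ (n−1.5)^4. 11,880^(1/4) + 1.5 ≈ 11.9; check n = 12: 12×11×10×9 = 11,880 ✓. So n = 12.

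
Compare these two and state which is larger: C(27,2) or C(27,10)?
C(27,10)

Explanation: C(27,2)=351, C(27,10)=8,436,285.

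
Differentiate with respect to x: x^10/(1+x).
Quotient rule: [10x^{9}(1+x) - x^10]/(1+x)².
Final answer: (10x^9(1+x) - x^10)/(1+x)²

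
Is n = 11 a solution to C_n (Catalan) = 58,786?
Yes

Solution: C_11 = C(22,11)/(11+1) = 705,432/12 = 58,786, which equals 58,786.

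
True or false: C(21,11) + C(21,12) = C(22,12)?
Pascal's identity C(n,k) + C(n,k+1) = C(n+1,k+1): 352,716 + 293,930 = 646,646 = C(22,12).
Final answer: True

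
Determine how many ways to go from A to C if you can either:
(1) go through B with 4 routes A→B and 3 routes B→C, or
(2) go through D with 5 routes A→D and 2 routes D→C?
22

Solution: Route via B: 4×3=12. Route via D: 5×2=10. Total: 22.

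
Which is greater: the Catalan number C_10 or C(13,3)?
C_10

Reasoning: C_10 = C(20,10)/(10+1) = 184,756/11 = 16,796; C(13,3) = 286.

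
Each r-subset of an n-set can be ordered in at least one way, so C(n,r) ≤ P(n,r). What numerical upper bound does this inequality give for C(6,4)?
360

Solution: P(6,4) = 6·5·4·3 = 360, so C(6,4) ≤ 360. (The bound is loose by a factor of 4! = 24: C(6,4) = 360/24 = 15.)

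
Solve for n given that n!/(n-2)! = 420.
21

Reasoning: n!/(n-2)! = n×(n-1), a product of 2 consecutive integers ≈ (n−0.5)^2. 420^(1/2) + 0.5 ≈ 21.0; check n = 21: 21×20 = 420 ✓. So n = 21.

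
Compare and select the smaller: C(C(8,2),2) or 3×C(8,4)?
3×C(8,4)

Working:
C(C(8,2),2)=378, 3×C(8,4)=210.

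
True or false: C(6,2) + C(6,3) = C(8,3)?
False

Working:
Pascal's identity gives C(7,3) = 35, whereas C(8,3) = 56.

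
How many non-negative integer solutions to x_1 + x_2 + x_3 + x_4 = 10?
286

Explanation: C(10+4-1, 4-1) = 286.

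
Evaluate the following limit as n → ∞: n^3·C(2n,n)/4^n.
∞

Reasoning: C(2n,n) ~ 4^n/√(πn), so n^3·C(2n,n)/4^n ~ n^(3 − 1/2)/√π → ∞.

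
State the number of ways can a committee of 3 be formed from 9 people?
84

Solution: C(9,3) = 9! / (3! × (9-3)!)
         = 9! / (3! × 6!)
         = 84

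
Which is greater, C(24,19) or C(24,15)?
C(24,19)=42,504, C(24,15)=1,307,504.

Answer: C(24,15)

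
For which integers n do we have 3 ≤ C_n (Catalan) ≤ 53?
3, 4, 5

Working:
C_2=2; C_3=5; C_4=14; C_5=42; C_6=132. So valid n = 3, 4, 5.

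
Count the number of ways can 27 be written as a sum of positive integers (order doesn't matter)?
Pentagonal recurrence p(n) = p(n−1) + p(n−2) − p(n−5) − p(n−7) + …: p(27) = p(26) + p(25) − p(22) − p(20) + p(15) + p(12) − p(5) − p(1) = 2,436 + 1,958 − 1,002 − 627 + 176 + 77 − 7 − 1 = 3,010.

Answer: 3,010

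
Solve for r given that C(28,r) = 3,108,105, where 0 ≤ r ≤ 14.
8
C(28,r) is increasing for 0 ≤ r ≤ 14. Stepping up (C(28,r+1) = C(28,r)·(28−r)/(r+1)): C(28,1) = 28, C(28,2) = 378, C(28,3) = 3,276, C(28,4) = 20,475, C(28,5) = 98,280, C(28,6) = 376,740, C(28,7) = 1,184,040, C(28,8) = 3,108,105 ✓. So r = 8.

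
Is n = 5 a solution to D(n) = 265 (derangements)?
No

Solution: D(5) = (5-1)·[D(4) + D(3)] = 4·[9 + 2] = 44, which does not equal 265.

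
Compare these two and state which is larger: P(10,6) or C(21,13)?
P(10,6)=151,200, C(21,13)=203,490.
Final answer: C(21,13)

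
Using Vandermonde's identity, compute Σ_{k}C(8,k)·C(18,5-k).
= C(8+18,5) = C(26,5) = 65,780.
Final answer: 65,780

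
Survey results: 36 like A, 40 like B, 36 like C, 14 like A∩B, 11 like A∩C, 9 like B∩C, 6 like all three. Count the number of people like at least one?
84

|A∪B∪C| = 36+40+36-14-11-9+6 = 84.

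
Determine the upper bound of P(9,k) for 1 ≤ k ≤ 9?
362,880

P(9,k) increases in k, so maximum at k = 9: 9! = 362,880.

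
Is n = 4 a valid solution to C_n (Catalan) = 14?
Yes

C_4 = C(8,4)/(4+1) = 70/5 = 14, which equals 14.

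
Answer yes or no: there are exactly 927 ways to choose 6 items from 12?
No

Solution: C(12,6) = 924 ≠ 927.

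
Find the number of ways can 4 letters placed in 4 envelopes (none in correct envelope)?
Using D(n) = (n-1)[D(n-1) + D(n-2)]:
D(4) = (4-1) × [D(3) + D(2)]
      = 3 × [2 + 1]
      = 3 × 3
      = 9

Answer: 9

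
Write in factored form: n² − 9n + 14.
(n − 2)(n − 7)
Seek roots whose sum is 9 and product is 14: (2, 7). So n² − 9n + 14 = (n − 2)(n − 7).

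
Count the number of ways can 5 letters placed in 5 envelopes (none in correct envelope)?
44

Using D(n) = (n-1)[D(n-1) + D(n-2)]:
D(5) = (5-1) × [D(4) + D(3)]
      = 4 × [9 + 2]
      = 4 × 11
      = 44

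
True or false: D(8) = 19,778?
False

Explanation: Derangements of 8 elements: D(8) = (8-1)·[D(7) + D(6)] = 7·[1,854 + 265] = 14,833.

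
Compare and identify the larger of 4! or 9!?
9!

Working:
4!=24, 9!=362,880. 9! > 4!.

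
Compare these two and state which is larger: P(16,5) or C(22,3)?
P(16,5)

Working:
P(16,5)=524,160, C(22,3)=1,540.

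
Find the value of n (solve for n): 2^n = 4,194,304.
22
4,194,304 = 1,024 × 1,024 × 4 = 2^10 × 2^10 × 2^2 = 2^22, so n = 22.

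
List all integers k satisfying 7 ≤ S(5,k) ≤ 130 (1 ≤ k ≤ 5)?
2, 3, 4

Reasoning: S(5,1)=1; S(5,2)=15; S(5,3)=25; S(5,4)=10; S(5,5)=1. So valid k = 2, 3, 4.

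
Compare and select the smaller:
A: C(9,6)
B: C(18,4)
A

Explanation: A=C(9,6)=84, B=C(18,4)=3,060.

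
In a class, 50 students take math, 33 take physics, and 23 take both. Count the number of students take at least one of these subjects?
60

Reasoning: |A∪B| = |A|+|B|-|A∩B| = 50+33-23 = 60.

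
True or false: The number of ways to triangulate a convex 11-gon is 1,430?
False

Solution: Triangulations of a convex 11-gon are counted by the Catalan number C_9: C_9 = C(18,9)/(9+1) = 48,620/10 = 4,862.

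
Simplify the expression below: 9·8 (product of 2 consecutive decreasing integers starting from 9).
72

Working:
This is P(9,2) = 9!/(7)! = 72.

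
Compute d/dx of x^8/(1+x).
(8x^7(1+x) - x^8)/(1+x)²

Solution: Quotient rule: [8x^{7}(1+x) - x^8]/(1+x)².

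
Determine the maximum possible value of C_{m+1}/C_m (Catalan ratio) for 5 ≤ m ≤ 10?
7/2
C_{m+1}/C_m = 2(2m+1)/(m+2), which increases with m. Maximum at m = 10: 2·21/12 = 7/2.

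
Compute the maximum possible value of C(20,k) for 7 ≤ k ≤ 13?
184,756

Explanation: C(20,k) is maximised at the centre of the row: C(20,10) = 184,756.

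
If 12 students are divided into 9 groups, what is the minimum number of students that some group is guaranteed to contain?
2
Pigeonhole: ⌈12/9⌉ = 2.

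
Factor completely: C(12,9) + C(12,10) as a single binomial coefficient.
C(13,10)

Solution: By Pascal's identity: C(12,9) + C(12,10) = C(13,10) = 286.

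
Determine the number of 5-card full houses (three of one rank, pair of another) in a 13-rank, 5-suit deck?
15,600

Reasoning: Triple rank: 13. Triple suits: C(5,3)=10. Pair rank: 12. Pair suits: C(5,2)=10. Total: 15,600.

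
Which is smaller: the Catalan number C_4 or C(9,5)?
C_4

Reasoning: C_4 = C(8,4)/(4+1) = 70/5 = 14; C(9,5) = 126.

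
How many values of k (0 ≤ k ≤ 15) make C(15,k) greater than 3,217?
4

Explanation: Row 15 is unimodal and symmetric about k=15/2. C(15,5)=3,003 ≤ 3,217; C(15,6)=5,005 > 3,217; by symmetry C(15,k) > 3,217 for k = 6..9. That's 9 - 6 + 1 = 4 values.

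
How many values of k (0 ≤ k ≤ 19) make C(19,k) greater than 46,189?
Row 19 is unimodal and symmetric about k=19/2. C(19,6)=27,132 ≤ 46,189; C(19,7)=50,388 > 46,189; by symmetry C(19,k) > 46,189 for k = 7..12. That's 12 - 7 + 1 = 6 values.
Final answer: 6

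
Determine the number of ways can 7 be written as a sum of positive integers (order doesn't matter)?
15

Reasoning: Pentagonal recurrence p(n) = p(n−1) + p(n−2) − p(n−5) − p(n−7) + …: p(7) = p(6) + p(5) − p(2) − p(0) = 11 + 7 − 2 − 1 = 15.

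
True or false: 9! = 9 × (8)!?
True

Explanation: By definition n! = n × (n-1)!, so 9! = 9 × 8!.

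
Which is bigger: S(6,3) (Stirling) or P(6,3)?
P(6,3)

Explanation: S(6,3) = 3·S(5,3) + S(5,2) = 3·25 + 15 = 90; P(6,3) = 120.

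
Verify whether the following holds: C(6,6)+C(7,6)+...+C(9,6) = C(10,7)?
True

Solution: Hockey stick identity gives Σ = C(10,7) = 120; RHS C(10,7) = 120.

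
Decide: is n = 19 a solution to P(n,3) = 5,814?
P(19,3) = 19·18·17 = 5,814, which equals 5,814.
Final answer: Yes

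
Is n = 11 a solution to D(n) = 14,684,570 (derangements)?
Yes

Reasoning: D(11) = (11-1)·[D(10) + D(9)] = 10·[1,334,961 + 133,496] = 14,684,570, which equals 14,684,570.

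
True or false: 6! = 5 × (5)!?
6! = 6 × 5! = 720, but 5 × 5! = 600.

Answer: False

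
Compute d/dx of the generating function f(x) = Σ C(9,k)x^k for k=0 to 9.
Term-by-term differentiation gives Σ k·C(9,k)x^{k-1} for k=1 to 9.
Final answer: Σ k·C(9,k)x^(k-1) for k=1 to 9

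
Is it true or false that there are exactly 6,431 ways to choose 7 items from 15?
C(15,7) = 6,435 ≠ 6431.

Answer: False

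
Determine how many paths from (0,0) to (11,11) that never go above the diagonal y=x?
Counted by the Catalan number C_11: C_11 = C(22,11)/(11+1) = 705,432/12 = 58,786.

Answer: 58,786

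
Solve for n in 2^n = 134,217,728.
27
134,217,728 = 1,024 × 1,024 × 128 = 2^10 × 2^10 × 2^7 = 2^27, so n = 27.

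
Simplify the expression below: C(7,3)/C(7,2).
5/3

Explanation: C(n,k+1)/C(n,k) = (n−k)/(k+1). Here (7−2)/(2+1) = 5/3 = 5/3.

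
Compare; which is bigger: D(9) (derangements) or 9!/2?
9!/2

Working:
D(9) = (9-1)·[D(8) + D(7)] = 8·[14,833 + 1,854] = 133,496; 9!/2 = 362,880/2 = 181,440.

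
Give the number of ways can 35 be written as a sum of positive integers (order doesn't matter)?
Pentagonal recurrence p(n) = p(n−1) + p(n−2) − p(n−5) − p(n−7) + …: p(35) = p(34) + p(33) − p(30) − p(28) + p(23) + p(20) − p(13) − p(9) + p(0) = 12,310 + 10,143 − 5,604 − 3,718 + 1,255 + 627 − 101 − 30 + 1 = 14,883.
Final answer: 14,883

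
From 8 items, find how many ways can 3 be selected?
56

Working:
C(8,3) = 8! / (3! × (8-3)!)
         = 8! / (3! × 5!)
         = 56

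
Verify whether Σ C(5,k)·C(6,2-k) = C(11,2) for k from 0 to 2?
True

Vandermonde's identity gives C(11,2) = 55; RHS C(11,2) = 55.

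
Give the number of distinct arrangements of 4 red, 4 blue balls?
70

Multinomial: 8!/(4! × 4!) = 70.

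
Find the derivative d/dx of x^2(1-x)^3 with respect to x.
2x^1(1-x)^3 - 3x^2(1-x)^2
Product rule: 2x^{1}(1-x)^{3} + x^2·(-3)(1-x)^{2}.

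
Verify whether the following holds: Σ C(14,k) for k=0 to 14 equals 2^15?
False

Binomial theorem: Σ C(14,k) = (1+1)^14 = 2^14 = 16,384; RHS 2^15 = 32,768.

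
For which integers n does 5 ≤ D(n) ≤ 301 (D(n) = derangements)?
4, 5, 6

Solution: Using D(n) = (n−1)[D(n−1) + D(n−2)] with D(1)=0, D(2)=1: D(3)=2; D(4)=9; D(5)=44; D(6)=265; D(7)=1,854. So valid n = 4, 5, 6.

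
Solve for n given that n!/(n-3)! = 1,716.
13

Working:
n!/(n-3)! = n×(n-1)×(n-2), a product of 3 consecutive integers ≈ (n−1)^3. 1,716^(1/3) + 1 ≈ 13.0; check n = 13: 13×12×11 = 1,716 ✓. So n = 13.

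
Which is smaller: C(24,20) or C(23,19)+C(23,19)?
C(24,20)
C(24,20)=10,626; C(23,19)+C(23,19)=8,855+8,855=17,710.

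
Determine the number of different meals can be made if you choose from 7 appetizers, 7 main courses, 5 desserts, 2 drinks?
490

Reasoning: By the multiplication principle: 7 × 7 × 5 × 2 = 490.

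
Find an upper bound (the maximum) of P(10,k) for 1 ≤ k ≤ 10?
3,628,800

Reasoning: P(10,k) increases in k, so maximum at k = 10: 10! = 3,628,800.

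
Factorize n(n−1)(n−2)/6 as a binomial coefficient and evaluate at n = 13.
C(n,3); C(13,3) = 286

n(n−1)(n−2)/6 = n!/(3!(n−3)!) = C(n,3). At n = 13: C(13,3) = 286.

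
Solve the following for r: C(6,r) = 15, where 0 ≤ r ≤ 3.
2

Working:
C(6,r) is increasing for 0 ≤ r ≤ 3. Stepping up (C(6,r+1) = C(6,r)·(6−r)/(r+1)): C(6,1) = 6, C(6,2) = 15 ✓. So r = 2.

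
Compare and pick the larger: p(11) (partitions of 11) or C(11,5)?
C(11,5)

Pentagonal recurrence p(n) = p(n−1) + p(n−2) − p(n−5) − p(n−7) + …: p(11) = p(10) + p(9) − p(6) − p(4) = 42 + 30 − 11 − 5 = 56; C(11,5) = 462.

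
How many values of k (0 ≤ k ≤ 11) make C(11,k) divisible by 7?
2

Reasoning: Checking C(11,k) mod 7 for k = 0..11: divisible at k = 5, 6. That's 2 values.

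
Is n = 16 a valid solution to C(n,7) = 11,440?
C(16,7) = 16·15·14·13·12·11·10/7! = 57,657,600/5,040 = 11,440, which equals 11,440.
Final answer: Yes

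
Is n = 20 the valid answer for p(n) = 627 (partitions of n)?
Yes

Pentagonal recurrence p(n) = p(n−1) + p(n−2) − p(n−5) − p(n−7) + …: p(20) = p(19) + p(18) − p(15) − p(13) + p(8) + p(5) = 490 + 385 − 176 − 101 + 22 + 7 = 627, which equals 627.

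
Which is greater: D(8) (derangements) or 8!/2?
8!/2

Solution: D(8) = (8-1)·[D(7) + D(6)] = 7·[1,854 + 265] = 14,833; 8!/2 = 40,320/2 = 20,160.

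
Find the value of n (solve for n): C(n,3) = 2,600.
C(n,3) = n(n−1)(n−2)/3! is increasing in n, and n(n−1)(n−2) = 3!·2,600 = 15,600 ≈ (n−1)^3 gives n ≈ 26.0. Check: C(24,3) = 2,024, C(25,3) = 2,300, C(26,3) = 2,600 ✓. So n = 26.

Answer: 26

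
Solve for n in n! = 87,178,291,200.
14

Explanation: n! is strictly increasing. 12! = 479,001,600, 13! = 6,227,020,800, 14! = 87,178,291,200 ✓. So n = 14.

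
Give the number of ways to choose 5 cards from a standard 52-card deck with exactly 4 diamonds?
13 diamonds and 39 non-diamonds: C(13,4) × C(39,1) = 715 × 39 = 27,885.

Answer: 27,885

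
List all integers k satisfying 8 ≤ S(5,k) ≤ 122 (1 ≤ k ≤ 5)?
2, 3, 4

Reasoning: S(5,1)=1; S(5,2)=15; S(5,3)=25; S(5,4)=10; S(5,5)=1. So valid k = 2, 3, 4.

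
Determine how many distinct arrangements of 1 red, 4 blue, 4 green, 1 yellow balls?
6,300

Multinomial: 10!/(1! × 4! × 4! × 1!) = 6,300.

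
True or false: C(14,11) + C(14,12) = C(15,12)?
True

Pascal's identity C(n,k) + C(n,k+1) = C(n+1,k+1): 364 + 91 = 455 = C(15,12).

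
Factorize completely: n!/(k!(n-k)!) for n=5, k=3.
C(5,3) = 10

Reasoning: This is the binomial coefficient C(5,3) = 10.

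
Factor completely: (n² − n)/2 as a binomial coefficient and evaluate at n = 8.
C(n,2); C(8,2) = 28

Explanation: (n² − n)/2 = n(n−1)/2 = C(n,2). At n = 8: C(8,2) = 28.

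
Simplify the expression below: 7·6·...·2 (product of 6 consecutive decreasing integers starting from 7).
5,040

Explanation: This is P(7,6) = 7!/(1)! = 5,040.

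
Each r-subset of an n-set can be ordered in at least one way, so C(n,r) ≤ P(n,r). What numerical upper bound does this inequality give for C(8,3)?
P(8,3) = 8·7·6 = 336, so C(8,3) ≤ 336. (The bound is loose by a factor of 3! = 6: C(8,3) = 336/6 = 56.)
Final answer: 336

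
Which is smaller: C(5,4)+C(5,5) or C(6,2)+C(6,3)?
C(5,4)+C(5,5)

Solution: First=6, Second=35.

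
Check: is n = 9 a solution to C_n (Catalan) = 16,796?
C_9 = C(18,9)/(9+1) = 48,620/10 = 4,862, which does not equal 16,796.
Final answer: No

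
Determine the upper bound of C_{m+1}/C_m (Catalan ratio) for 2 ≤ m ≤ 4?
C_{m+1}/C_m = 2(2m+1)/(m+2), which increases with m. Maximum at m = 4: 2·9/6 = 3.

Answer: 3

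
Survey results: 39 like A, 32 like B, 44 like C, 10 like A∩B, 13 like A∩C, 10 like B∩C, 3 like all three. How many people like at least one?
85

Working:
|A∪B∪C| = 39+32+44-10-13-10+3 = 85.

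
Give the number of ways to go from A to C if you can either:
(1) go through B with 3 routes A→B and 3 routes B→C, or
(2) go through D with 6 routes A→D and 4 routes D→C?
33

Explanation: Route via B: 3×3=9. Route via D: 6×4=24. Total: 33.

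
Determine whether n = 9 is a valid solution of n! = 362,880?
Yes

9! = 9·8! = 9·40,320 = 362,880, which equals 362,880.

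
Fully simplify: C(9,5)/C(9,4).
1

Working:
C(n,k+1)/C(n,k) = (n−k)/(k+1). Here (9−4)/(4+1) = 5/5 = 1.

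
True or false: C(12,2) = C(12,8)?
False

C(12,2) = 66 but C(12,8) = 495; symmetry gives C(12,2) = C(12,10), not C(12,8).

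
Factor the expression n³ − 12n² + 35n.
n³ − 12n² + 35n = n(n² − 12n + 35) = n(n − 5)(n − 7).

Answer: n(n − 5)(n − 7)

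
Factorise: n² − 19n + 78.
(n − 6)(n − 13)

Working:
Seek roots whose sum is 19 and product is 78: (6, 13). So n² − 19n + 78 = (n − 6)(n − 13).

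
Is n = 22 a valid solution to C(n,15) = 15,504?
C(22,15) = 22·21·20·19·18·17·16·15·14·13·12·11·10·9·8/15! = 223,016,017,416,192,000/1,307,674,368,000 = 170,544, which does not equal 15,504.
Final answer: No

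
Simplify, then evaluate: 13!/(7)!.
1,235,520

Explanation: This equals 13×12×...×8 = 1,235,520.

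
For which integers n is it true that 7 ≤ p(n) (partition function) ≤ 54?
5, 6, 7, 8, 9, 10

Working:
Tabulating p(n) via p(n) = p(n−1) + p(n−2) − p(n−5) − p(n−7) + …: p(4)=5; p(5)=7; p(6)=11; p(7)=15; p(8)=22; p(9)=30; p(10)=42; p(11)=56. So valid n = 5, 6, 7, 8, 9, 10.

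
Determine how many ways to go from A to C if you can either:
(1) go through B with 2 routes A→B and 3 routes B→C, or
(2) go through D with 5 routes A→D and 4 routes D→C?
Route via B: 2×3=6. Route via D: 5×4=20. Total: 26.
Final answer: 26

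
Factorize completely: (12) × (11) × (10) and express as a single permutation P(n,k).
P(12,3) = 12!/(9)!

Product of 3 consecutive descending integers starting at 12: P(12,3) = 12!/9! = 1,320.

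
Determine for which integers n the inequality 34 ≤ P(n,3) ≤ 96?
5

Solution: P(4,3)=24; P(5,3)=60; P(6,3)=120. So valid n = 5.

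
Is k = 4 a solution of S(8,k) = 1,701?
Yes

Reasoning: S(8,4) = 4·S(7,4) + S(7,3) = 4·350 + 301 = 1,701, which equals 1,701.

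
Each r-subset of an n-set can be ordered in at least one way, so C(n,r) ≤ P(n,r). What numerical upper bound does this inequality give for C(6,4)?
360
P(6,4) = 6·5·4·3 = 360, so C(6,4) ≤ 360. (The bound is loose by a factor of 4! = 24: C(6,4) = 360/24 = 15.)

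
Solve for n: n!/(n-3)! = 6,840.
20

Solution: n!/(n-3)! = n×(n-1)×(n-2), a product of 3 consecutive integers ≈ (n−1)^3. 6,840^(1/3) + 1 ≈ 20.0; check n = 20: 20×19×18 = 6,840 ✓. So n = 20.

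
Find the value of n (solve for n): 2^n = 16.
4

Explanation: 2^4 = 16, so n = 4.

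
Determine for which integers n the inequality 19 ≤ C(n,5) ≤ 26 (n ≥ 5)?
7
C(6,5)=6; C(7,5)=21; C(8,5)=56. So valid n = 7.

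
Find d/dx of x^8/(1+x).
(8x^7(1+x) - x^8)/(1+x)²
Quotient rule: [8x^{7}(1+x) - x^8]/(1+x)².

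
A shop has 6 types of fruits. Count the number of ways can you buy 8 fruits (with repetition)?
Stars and bars: C(8+6-1, 8) = C(13, 8) = 1,287.

Answer: 1,287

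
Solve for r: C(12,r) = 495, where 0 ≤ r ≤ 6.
4

Solution: C(12,r) is increasing for 0 ≤ r ≤ 6. Stepping up (C(12,r+1) = C(12,r)·(12−r)/(r+1)): C(12,1) = 12, C(12,2) = 66, C(12,3) = 220, C(12,4) = 495 ✓. So r = 4.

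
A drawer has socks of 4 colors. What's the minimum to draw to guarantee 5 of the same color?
17
Worst case: 4 of each = 16. One more: 17.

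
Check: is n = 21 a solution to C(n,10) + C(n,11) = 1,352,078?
No

C(21,10) + C(21,11) = 352,716 + 352,716 = 705,432, which does not equal 1,352,078.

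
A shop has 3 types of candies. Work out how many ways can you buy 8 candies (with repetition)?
45

Reasoning: Stars and bars: C(8+3-1, 8) = C(10, 8) = 45.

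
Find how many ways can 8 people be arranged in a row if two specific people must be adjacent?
10,080

Working:
Treat pair as unit: (8-1)! arrangements × 2 internal orders = 10,080.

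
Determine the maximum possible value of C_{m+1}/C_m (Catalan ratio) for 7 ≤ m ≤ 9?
C_{m+1}/C_m = 2(2m+1)/(m+2), which increases with m. Maximum at m = 9: 2·19/11 = 38/11.

Answer: 38/11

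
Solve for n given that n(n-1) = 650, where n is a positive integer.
26

Working:
n² − n − 650 = 0, so n = (1 ± √(1 + 4·650))/2 = (1 ± √2,601)/2 = (1 ± 51)/2, i.e. n = 26 or n = -25. Taking the positive root, n = 26 (check: 26×25 = 650).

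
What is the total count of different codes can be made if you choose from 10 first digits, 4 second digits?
40

Working:
By the multiplication principle: 10 × 4 = 40.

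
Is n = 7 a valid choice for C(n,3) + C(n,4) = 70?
Yes

Solution: C(7,3) + C(7,4) = 35 + 35 = 70, which equals 70.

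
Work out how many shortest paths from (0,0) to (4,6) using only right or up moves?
Choose 4 rights from 10 moves: C(10,4) = 210.
Final answer: 210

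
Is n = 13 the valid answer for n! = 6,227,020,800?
Yes
13! = 13·12! = 13·479,001,600 = 6,227,020,800, which equals 6,227,020,800.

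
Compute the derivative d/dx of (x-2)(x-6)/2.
(2x - 8)/2

Explanation: d/dx[(x-2)(x-6)] = (x-6) + (x-2) = 2x - 8. Dividing by 2 gives (2x - 8)/2.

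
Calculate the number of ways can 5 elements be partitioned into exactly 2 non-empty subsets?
This equals S(5,2), the Stirling number of the 2nd kind.
Using the Stirling recurrence: S(n,k) = k·S(n-1,k) + S(n-1,k-1)
S(5,2) = 2·S(4,2) + S(4,1)
         = 2·7 + 1
         = 14 + 1
         = 15

Answer: 15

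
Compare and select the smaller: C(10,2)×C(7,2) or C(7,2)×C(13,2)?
C(10,2)×C(7,2)=945, C(7,2)×C(13,2)=1,638.

Answer: C(10,2)×C(7,2)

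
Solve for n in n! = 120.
5
n! is strictly increasing. 3! = 6, 4! = 24, 5! = 120 ✓. So n = 5.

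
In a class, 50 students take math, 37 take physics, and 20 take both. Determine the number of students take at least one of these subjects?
67

Working:
|A∪B| = |A|+|B|-|A∩B| = 50+37-20 = 67.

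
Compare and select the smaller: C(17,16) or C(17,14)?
C(17,16)

Reasoning: C(17,16)=17, C(17,14)=680.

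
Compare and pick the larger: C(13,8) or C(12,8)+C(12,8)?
C(13,8)=1,287; C(12,8)+C(12,8)=495+495=990.

Answer: C(13,8)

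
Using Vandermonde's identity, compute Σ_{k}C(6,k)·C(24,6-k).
593,775

= C(6+24,6) = C(30,6) = 593,775.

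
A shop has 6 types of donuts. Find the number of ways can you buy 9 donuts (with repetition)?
Stars and bars: C(9+6-1, 9) = C(14, 9) = 2,002.

Answer: 2,002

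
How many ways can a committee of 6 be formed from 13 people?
1,716

Solution: C(13,6) = 13! / (6! × (13-6)!)
         = 13! / (6! × 7!)
         = 1,716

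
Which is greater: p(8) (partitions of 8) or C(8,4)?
C(8,4)

Solution: Pentagonal recurrence p(n) = p(n−1) + p(n−2) − p(n−5) − p(n−7) + …: p(8) = p(7) + p(6) − p(3) − p(1) = 15 + 11 − 3 − 1 = 22; C(8,4) = 70.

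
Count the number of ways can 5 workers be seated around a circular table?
Circular arrangements: (5-1)! = 24.
Final answer: 24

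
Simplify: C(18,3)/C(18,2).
16/3

Reasoning: C(n,k+1)/C(n,k) = (n−k)/(k+1). Here (18−2)/(2+1) = 16/3 = 16/3.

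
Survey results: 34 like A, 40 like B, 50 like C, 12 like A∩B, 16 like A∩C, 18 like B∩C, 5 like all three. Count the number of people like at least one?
83

Reasoning: |A∪B∪C| = 34+40+50-12-16-18+5 = 83.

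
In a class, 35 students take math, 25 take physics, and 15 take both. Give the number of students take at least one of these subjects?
45
|A∪B| = |A|+|B|-|A∩B| = 35+25-15 = 45.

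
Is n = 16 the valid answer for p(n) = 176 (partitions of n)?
No
Pentagonal recurrence p(n) = p(n−1) + p(n−2) − p(n−5) − p(n−7) + …: p(16) = p(15) + p(14) − p(11) − p(9) + p(4) + p(1) = 176 + 135 − 56 − 30 + 5 + 1 = 231, which does not equal 176.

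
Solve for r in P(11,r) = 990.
3
P(11,r) = 11·10·…·(11−r+1), a product of r factors. Multiplying down from 11: 11 = 11; 11·10 = 110; 11·10·9 = 990 ✓ (3 factors). So r = 3.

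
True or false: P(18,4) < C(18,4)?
False

P(18,4) = 73,440 and C(18,4) = 3,060; P(n,r) = r! × C(n,r) so P > C whenever r ≥ 2.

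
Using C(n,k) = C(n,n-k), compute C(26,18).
1,562,275

Working:
C(26,18) = C(26,8) = 1,562,275.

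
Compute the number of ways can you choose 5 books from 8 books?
56
C(8,5) = 8! / (5! × (8-5)!)
         = 8! / (5! × 3!)
         = 56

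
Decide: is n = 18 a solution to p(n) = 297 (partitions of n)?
No

Explanation: Pentagonal recurrence p(n) = p(n−1) + p(n−2) − p(n−5) − p(n−7) + …: p(18) = p(17) + p(16) − p(13) − p(11) + p(6) + p(3) = 297 + 231 − 101 − 56 + 11 + 3 = 385, which does not equal 297.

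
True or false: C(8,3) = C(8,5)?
C(8,3) = C(8,8-3) by the symmetry property; both equal 56.
Final answer: True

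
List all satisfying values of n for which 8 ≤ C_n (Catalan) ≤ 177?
4, 5, 6

Reasoning: C_3=5; C_4=14; C_5=42; C_6=132; C_7=429. So valid n = 4, 5, 6.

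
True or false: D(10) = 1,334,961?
True

Working:
Derangements of 10 elements: D(10) = (10-1)·[D(9) + D(8)] = 9·[133,496 + 14,833] = 1,334,961.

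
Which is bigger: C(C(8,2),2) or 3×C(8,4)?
C(C(8,2),2)

C(C(8,2),2)=378, 3×C(8,4)=210.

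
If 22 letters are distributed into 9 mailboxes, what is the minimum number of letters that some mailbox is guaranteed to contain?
3

Pigeonhole: ⌈22/9⌉ = 3.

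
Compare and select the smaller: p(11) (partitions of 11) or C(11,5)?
Pentagonal recurrence p(n) = p(n−1) + p(n−2) − p(n−5) − p(n−7) + …: p(11) = p(10) + p(9) − p(6) − p(4) = 42 + 30 − 11 − 5 = 56; C(11,5) = 462.

Answer: p(11)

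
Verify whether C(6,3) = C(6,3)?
True

Working:
Symmetry C(n,k) = C(n,n-k): C(6,3) = 20 and C(6,3) = 20. Both sides agree, so the statement holds.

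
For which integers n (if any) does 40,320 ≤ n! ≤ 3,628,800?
n! is strictly increasing; 8! = 40,320 and 10! = 3,628,800, so valid n = 8, 9, 10.

Answer: 8, 9, 10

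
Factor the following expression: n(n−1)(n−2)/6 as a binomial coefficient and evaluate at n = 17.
C(n,3); C(17,3) = 680

n(n−1)(n−2)/6 = n!/(3!(n−3)!) = C(n,3). At n = 17: C(17,3) = 680.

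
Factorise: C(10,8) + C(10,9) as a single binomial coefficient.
By Pascal's identity: C(10,8) + C(10,9) = C(11,9) = 55.
Final answer: C(11,9)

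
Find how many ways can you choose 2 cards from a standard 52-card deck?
1,326

Reasoning: C(52,2) = 1,326.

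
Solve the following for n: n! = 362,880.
n! is strictly increasing. 7! = 5,040, 8! = 40,320, 9! = 362,880 ✓. So n = 9.

Answer: 9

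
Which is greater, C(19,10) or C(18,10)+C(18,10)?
C(19,10)

Reasoning: C(19,10)=92,378; C(18,10)+C(18,10)=43,758+43,758=87,516.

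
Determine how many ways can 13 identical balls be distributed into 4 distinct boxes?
560

Reasoning: C(13+4-1, 4-1) = C(16, 3) = 560.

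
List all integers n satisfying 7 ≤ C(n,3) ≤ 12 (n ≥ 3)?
5

Reasoning: C(4,3)=4; C(5,3)=10; C(6,3)=20. So valid n = 5.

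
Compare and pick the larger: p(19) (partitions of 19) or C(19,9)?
C(19,9)

Pentagonal recurrence p(n) = p(n−1) + p(n−2) − p(n−5) − p(n−7) + …: p(19) = p(18) + p(17) − p(14) − p(12) + p(7) + p(4) = 385 + 297 − 135 − 77 + 15 + 5 = 490; C(19,9) = 92,378.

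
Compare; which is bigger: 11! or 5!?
11!
11!=39,916,800, 5!=120. 11! > 5!.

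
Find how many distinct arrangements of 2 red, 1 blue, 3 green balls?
Multinomial: 6!/(2! × 1! × 3!) = 60.
Final answer: 60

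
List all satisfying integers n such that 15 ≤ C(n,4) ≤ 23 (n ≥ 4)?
6

Working:
C(5,4)=5; C(6,4)=15; C(7,4)=35. So valid n = 6.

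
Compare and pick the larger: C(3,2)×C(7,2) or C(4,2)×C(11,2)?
C(4,2)×C(11,2)

Working:
C(3,2)×C(7,2)=63, C(4,2)×C(11,2)=330.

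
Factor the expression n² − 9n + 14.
(n − 2)(n − 7)

Working:
Seek roots whose sum is 9 and product is 14: (2, 7). So n² − 9n + 14 = (n − 2)(n − 7).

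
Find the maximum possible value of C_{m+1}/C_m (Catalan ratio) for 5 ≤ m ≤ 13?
18/5

C_{m+1}/C_m = 2(2m+1)/(m+2), which increases with m. Maximum at m = 13: 2·27/15 = 18/5.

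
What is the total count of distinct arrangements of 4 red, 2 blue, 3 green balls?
1,260

Reasoning: Multinomial: 9!/(4! × 2! × 3!) = 1,260.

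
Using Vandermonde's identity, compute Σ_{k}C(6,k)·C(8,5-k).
2,002

Working:
= C(6+8,5) = C(14,5) = 2,002.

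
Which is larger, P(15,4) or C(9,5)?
P(15,4)=32,760, C(9,5)=126.

Answer: P(15,4)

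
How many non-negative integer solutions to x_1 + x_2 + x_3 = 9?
55

Reasoning: C(9+3-1, 3-1) = 55.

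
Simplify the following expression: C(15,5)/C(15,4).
11/5

Reasoning: C(n,k+1)/C(n,k) = (n−k)/(k+1). Here (15−4)/(4+1) = 11/5 = 11/5.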